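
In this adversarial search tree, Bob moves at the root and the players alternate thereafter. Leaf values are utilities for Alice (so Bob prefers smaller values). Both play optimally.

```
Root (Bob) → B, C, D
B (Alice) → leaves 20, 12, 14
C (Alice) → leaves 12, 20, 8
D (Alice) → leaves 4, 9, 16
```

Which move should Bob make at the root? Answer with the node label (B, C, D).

B (Alice): max(20, 12, 14) = 20
C (Alice): max(12, 20, 8) = 20
D (Alice): max(4, 9, 16) = 16
Root (Bob): min(20, 20, 16) = 16
Bob picks the child with the lowest value: D (value 16).

D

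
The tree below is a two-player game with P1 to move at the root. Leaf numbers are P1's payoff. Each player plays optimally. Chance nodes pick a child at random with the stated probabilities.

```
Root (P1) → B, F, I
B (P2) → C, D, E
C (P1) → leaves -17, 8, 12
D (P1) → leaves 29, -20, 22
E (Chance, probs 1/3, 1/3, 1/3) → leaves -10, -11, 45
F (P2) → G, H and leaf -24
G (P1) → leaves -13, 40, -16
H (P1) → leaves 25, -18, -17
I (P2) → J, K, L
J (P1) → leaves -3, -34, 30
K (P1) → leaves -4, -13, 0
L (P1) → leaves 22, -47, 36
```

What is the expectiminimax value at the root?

C (P1): max(-17, 8, 12) = 12
D (P1): max(29, -20, 22) = 29
E (Chance): 1/3·-10 + 1/3·-11 + 1/3·45 = 8
B (P2): min(12, 29, 8) = 8
G (P1): max(-13, 40, -16) = 40
H (P1): max(25, -18, -17) = 25
F (P2): min(40, 25, -24) = -24
J (P1): max(-3, -34, 30) = 30
K (P1): max(-4, -13, 0) = 0
L (P1): max(22, -47, 36) = 36
I (P2): min(30, 0, 36) = 0
Root (P1): max(8, -24, 0) = 8

8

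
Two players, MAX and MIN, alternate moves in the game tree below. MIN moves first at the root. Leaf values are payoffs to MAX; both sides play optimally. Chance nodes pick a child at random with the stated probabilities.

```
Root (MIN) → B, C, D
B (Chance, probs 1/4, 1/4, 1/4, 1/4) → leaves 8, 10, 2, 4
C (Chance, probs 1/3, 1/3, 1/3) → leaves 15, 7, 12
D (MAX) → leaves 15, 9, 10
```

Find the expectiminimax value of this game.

6

B (Chance): 1/4·8 + 1/4·10 + 1/4·2 + 1/4·4 = 6
C (Chance): 1/3·15 + 1/3·7 + 1/3·12 = 11.33
D (MAX): max(15, 9, 10) = 15
Root (MIN): min(6, 11.33, 15) = 6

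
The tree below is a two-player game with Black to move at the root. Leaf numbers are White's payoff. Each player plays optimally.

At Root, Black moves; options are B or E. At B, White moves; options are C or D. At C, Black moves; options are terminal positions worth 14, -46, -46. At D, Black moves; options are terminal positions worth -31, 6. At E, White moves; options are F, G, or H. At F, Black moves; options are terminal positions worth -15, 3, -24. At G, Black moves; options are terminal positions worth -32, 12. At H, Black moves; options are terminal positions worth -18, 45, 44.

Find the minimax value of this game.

C (Black): min(14, -46, -46) = -46
D (Black): min(-31, 6) = -31
B (White): max(-46, -31) = -31
F (Black): min(-15, 3, -24) = -24
G (Black): min(-32, 12) = -32
H (Black): min(-18, 45, 44) = -18
E (White): max(-24, -32, -18) = -18
Root (Black): min(-31, -18) = -31

-31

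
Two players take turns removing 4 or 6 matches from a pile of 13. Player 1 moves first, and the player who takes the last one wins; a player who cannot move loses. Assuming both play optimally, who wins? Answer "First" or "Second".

Second

Mark each pile size as W (mover wins) or L (mover loses):
i:   0  1  2  3  4  5  6  7  8  9 10 11 12 13
     L  L  L  L  W  W  W  W  W  W  L  L  L  L
Position 13 is L, so the second player wins.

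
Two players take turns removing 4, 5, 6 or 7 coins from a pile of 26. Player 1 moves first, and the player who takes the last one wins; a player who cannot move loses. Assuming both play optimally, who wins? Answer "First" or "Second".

Mark each pile size as W (mover wins) or L (mover loses):
i:   0  1  2  3  4  5  6  7  8  9 10 11 12 13 14 15 16 17 18 19 20 21 22 23 24 25 26
     L  L  L  L  W  W  W  W  W  W  W  L  L  L  L  W  W  W  W  W  W  W  L  L  L  L  W
Position 26 is W, so the first player wins.

First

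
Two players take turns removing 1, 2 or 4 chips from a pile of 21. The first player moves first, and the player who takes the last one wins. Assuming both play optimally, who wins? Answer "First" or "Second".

W/L table (W = player to move can force a win):
i:   0  1  2  3  4  5  6  7  8  9 10 11 12 13 14 15 16 17 18 19 20 21
     L  W  W  L  W  W  L  W  W  L  W  W  L  W  W  L  W  W  L  W  W  L
Position 21 is L, so the second player wins.

Second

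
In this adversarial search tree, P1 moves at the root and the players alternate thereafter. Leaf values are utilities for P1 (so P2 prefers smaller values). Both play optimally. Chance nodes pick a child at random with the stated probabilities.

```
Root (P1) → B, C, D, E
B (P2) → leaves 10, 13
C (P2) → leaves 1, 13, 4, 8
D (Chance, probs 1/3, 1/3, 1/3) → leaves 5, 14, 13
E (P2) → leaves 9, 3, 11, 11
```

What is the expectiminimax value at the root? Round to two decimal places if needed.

B (P2): min(10, 13) = 10
C (P2): min(1, 13, 4, 8) = 1
D (Chance): 1/3·5 + 1/3·14 + 1/3·13 = 10.67
E (P2): min(9, 3, 11, 11) = 3
Root (P1): max(10, 1, 10.67, 3) = 10.67

10.67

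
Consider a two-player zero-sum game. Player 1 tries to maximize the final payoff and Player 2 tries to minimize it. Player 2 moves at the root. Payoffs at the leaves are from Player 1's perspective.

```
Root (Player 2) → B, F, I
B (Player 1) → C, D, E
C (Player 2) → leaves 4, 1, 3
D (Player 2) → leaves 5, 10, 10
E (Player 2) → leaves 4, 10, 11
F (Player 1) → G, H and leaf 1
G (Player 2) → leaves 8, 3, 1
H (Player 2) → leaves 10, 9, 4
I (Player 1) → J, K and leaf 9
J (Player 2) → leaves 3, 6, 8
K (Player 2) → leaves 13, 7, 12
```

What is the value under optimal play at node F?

4

G: min(8, 3, 1) = 1
H: min(10, 9, 4) = 4
F: max(1, 4, 1) = 4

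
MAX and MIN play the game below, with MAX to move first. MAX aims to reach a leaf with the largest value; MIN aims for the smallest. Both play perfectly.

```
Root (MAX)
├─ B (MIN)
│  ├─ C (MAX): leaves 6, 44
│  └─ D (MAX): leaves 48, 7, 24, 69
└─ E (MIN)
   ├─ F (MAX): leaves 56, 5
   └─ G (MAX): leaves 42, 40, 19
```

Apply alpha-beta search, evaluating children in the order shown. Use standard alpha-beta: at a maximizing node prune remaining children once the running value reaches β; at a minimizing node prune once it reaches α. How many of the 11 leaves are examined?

8

C [α=-∞,β=+∞]: v=44
D [α=-∞,β=44]: v=48 after child 1 ≥ β → β-cutoff, skip 3
B [α=-∞,β=+∞]: v=44
F [α=44,β=+∞]: v=56
G [α=44,β=56]: v=42
E [α=44,β=+∞]: v=42
Root [α=-∞,β=+∞]: v=44
Leaves evaluated: 8 of 11.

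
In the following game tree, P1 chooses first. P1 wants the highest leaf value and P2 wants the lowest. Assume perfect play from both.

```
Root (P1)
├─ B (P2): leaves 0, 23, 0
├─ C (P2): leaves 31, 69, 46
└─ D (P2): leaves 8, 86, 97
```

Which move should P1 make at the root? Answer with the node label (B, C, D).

B (P2): min(0, 23, 0) = 0
C (P2): min(31, 69, 46) = 31
D (P2): min(8, 86, 97) = 8
Root (P1): max(0, 31, 8) = 31
P1 picks the child with the highest value: C (value 31).

C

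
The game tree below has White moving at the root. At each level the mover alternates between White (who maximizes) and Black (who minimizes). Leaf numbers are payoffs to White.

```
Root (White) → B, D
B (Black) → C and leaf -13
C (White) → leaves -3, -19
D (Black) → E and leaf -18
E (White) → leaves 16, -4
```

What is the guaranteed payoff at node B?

C: max(-3, -19) = -3
B: min(-3, -13) = -13

-13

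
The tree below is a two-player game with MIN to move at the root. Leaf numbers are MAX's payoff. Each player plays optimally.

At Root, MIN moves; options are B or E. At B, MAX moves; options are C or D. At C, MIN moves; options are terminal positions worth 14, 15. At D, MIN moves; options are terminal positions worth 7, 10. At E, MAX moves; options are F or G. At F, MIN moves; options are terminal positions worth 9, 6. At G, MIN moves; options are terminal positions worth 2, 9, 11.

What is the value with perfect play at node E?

F: min(9, 6) = 6
G: min(2, 9, 11) = 2
E: max(6, 2) = 6

6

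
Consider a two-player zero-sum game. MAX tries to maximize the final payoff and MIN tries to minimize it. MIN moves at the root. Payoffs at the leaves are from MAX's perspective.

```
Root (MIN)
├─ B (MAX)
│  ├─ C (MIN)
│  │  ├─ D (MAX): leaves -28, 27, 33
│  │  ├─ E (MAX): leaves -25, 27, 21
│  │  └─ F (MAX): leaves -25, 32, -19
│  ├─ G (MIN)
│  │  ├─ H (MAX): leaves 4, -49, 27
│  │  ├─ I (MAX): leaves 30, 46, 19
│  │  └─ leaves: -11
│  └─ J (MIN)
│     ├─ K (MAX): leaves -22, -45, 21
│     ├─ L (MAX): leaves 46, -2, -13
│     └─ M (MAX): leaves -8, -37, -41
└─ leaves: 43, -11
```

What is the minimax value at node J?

K: max(-22, -45, 21) = 21
L: max(46, -2, -13) = 46
M: max(-8, -37, -41) = -8
J: min(21, 46, -8) = -8

-8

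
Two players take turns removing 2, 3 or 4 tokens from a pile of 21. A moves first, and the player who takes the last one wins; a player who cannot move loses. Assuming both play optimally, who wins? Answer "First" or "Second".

First

Compute winning (W) and losing (L) positions by backward induction:
i:   0  1  2  3  4  5  6  7  8  9 10 11 12 13 14 15 16 17 18 19 20 21
     L  L  W  W  W  W  L  L  W  W  W  W  L  L  W  W  W  W  L  L  W  W
Position 21 is W, so the first player wins.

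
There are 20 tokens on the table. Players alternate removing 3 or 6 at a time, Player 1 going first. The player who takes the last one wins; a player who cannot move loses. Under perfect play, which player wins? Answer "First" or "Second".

Second

Compute winning (W) and losing (L) positions by backward induction:
i:   0  1  2  3  4  5  6  7  8  9 10 11 12 13 14 15 16 17 18 19 20
     L  L  L  W  W  W  W  W  W  L  L  L  W  W  W  W  W  W  L  L  L
Position 20 is L, so the second player wins.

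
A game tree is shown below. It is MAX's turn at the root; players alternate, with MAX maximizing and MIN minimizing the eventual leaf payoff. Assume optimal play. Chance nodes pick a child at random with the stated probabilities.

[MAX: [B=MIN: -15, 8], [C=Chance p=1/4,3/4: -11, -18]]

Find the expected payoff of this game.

-15

B (MIN): min(-15, 8) = -15
C (Chance): 1/4·-11 + 3/4·-18 = -16.25
Root (MAX): max(-15, -16.25) = -15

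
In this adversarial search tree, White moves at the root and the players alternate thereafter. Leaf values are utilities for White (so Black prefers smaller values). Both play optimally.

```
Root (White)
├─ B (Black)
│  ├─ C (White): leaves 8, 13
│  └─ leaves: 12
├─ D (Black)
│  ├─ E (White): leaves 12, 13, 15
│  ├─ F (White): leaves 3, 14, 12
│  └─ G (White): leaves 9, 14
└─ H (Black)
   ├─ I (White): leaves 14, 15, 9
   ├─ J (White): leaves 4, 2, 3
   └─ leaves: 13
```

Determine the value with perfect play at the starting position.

C (White): max(8, 13) = 13
B (Black): min(13, 12) = 12
E (White): max(12, 13, 15) = 15
F (White): max(3, 14, 12) = 14
G (White): max(9, 14) = 14
D (Black): min(15, 14, 14) = 14
I (White): max(14, 15, 9) = 15
J (White): max(4, 2, 3) = 4
H (Black): min(15, 4, 13) = 4
Root (White): max(12, 14, 4) = 14

14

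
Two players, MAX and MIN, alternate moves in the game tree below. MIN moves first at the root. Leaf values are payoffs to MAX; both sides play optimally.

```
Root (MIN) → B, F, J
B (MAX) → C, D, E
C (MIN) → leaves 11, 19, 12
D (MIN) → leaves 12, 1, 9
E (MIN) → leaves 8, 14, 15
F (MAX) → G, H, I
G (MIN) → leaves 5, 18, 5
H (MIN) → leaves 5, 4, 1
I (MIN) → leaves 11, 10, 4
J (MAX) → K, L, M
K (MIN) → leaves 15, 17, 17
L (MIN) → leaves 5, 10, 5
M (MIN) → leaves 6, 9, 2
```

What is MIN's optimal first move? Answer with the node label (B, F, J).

F

C (MIN): min(11, 19, 12) = 11
D (MIN): min(12, 1, 9) = 1
E (MIN): min(8, 14, 15) = 8
B (MAX): max(11, 1, 8) = 11
G (MIN): min(5, 18, 5) = 5
H (MIN): min(5, 4, 1) = 1
I (MIN): min(11, 10, 4) = 4
F (MAX): max(5, 1, 4) = 5
K (MIN): min(15, 17, 17) = 15
L (MIN): min(5, 10, 5) = 5
M (MIN): min(6, 9, 2) = 2
J (MAX): max(15, 5, 2) = 15
Root (MIN): min(11, 5, 15) = 5
MIN picks the child with the lowest value: F (value 5).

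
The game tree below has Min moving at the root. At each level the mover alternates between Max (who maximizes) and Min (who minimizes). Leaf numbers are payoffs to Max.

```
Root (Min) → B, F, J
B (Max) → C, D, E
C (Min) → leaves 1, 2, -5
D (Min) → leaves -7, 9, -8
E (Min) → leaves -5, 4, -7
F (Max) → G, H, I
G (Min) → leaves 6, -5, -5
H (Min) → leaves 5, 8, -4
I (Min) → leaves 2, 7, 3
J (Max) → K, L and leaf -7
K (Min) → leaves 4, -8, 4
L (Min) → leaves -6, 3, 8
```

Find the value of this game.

C (Min): min(1, 2, -5) = -5
D (Min): min(-7, 9, -8) = -8
E (Min): min(-5, 4, -7) = -7
B (Max): max(-5, -8, -7) = -5
G (Min): min(6, -5, -5) = -5
H (Min): min(5, 8, -4) = -4
I (Min): min(2, 7, 3) = 2
F (Max): max(-5, -4, 2) = 2
K (Min): min(4, -8, 4) = -8
L (Min): min(-6, 3, 8) = -6
J (Max): max(-8, -6, -7) = -6
Root (Min): min(-5, 2, -6) = -6

-6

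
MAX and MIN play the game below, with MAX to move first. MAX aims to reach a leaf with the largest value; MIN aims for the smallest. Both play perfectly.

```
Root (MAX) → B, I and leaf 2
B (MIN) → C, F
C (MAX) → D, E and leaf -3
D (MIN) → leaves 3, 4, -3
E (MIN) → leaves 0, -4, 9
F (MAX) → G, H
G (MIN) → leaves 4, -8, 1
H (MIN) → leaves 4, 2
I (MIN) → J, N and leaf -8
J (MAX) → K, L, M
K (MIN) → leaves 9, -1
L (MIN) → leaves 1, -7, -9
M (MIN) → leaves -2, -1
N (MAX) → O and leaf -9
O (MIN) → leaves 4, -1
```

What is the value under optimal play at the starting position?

2

D (MIN): min(3, 4, -3) = -3
E (MIN): min(0, -4, 9) = -4
C (MAX): max(-3, -4, -3) = -3
G (MIN): min(4, -8, 1) = -8
H (MIN): min(4, 2) = 2
F (MAX): max(-8, 2) = 2
B (MIN): min(-3, 2) = -3
K (MIN): min(9, -1) = -1
L (MIN): min(1, -7, -9) = -9
M (MIN): min(-2, -1) = -2
J (MAX): max(-1, -9, -2) = -1
O (MIN): min(4, -1) = -1
N (MAX): max(-1, -9) = -1
I (MIN): min(-1, -1, -8) = -8
Root (MAX): max(-3, -8, 2) = 2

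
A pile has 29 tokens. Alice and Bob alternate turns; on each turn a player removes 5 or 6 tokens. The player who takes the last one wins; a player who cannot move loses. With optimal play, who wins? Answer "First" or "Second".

First

Mark each pile size as W (mover wins) or L (mover loses):
i:   0  1  2  3  4  5  6  7  8  9 10 11 12 13 14 15 16 17 18 19 20 21 22 23 24 25 26 27 28 29
     L  L  L  L  L  W  W  W  W  W  W  L  L  L  L  L  W  W  W  W  W  W  L  L  L  L  L  W  W  W
Position 29 is W, so the first player wins.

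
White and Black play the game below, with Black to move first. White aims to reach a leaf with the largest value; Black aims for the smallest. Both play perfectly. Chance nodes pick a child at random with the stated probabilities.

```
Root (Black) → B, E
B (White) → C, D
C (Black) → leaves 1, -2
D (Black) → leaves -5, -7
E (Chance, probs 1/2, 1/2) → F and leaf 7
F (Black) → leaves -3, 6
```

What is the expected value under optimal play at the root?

C (Black): min(1, -2) = -2
D (Black): min(-5, -7) = -7
B (White): max(-2, -7) = -2
F (Black): min(-3, 6) = -3
E (Chance): 1/2·-3 + 1/2·7 = 2
Root (Black): min(-2, 2) = -2

-2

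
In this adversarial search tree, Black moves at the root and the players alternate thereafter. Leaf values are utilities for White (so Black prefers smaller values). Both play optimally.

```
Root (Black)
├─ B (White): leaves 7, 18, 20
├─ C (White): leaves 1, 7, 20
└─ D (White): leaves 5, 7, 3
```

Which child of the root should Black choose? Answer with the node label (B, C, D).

D

B (White): max(7, 18, 20) = 20
C (White): max(1, 7, 20) = 20
D (White): max(5, 7, 3) = 7
Root (Black): min(20, 20, 7) = 7
Black picks the child with the lowest value: D (value 7).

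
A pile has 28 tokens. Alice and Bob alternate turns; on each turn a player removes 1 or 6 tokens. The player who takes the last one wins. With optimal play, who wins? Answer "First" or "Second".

Second

Positions where the player to move wins (W) vs loses (L):
i:   0  1  2  3  4  5  6  7  8  9 10 11 12 13 14 15 16 17 18 19 20 21 22 23 24 25 26 27 28
     L  W  L  W  L  W  W  L  W  L  W  L  W  W  L  W  L  W  L  W  W  L  W  L  W  L  W  W  L
Position 28 is L, so the second player wins.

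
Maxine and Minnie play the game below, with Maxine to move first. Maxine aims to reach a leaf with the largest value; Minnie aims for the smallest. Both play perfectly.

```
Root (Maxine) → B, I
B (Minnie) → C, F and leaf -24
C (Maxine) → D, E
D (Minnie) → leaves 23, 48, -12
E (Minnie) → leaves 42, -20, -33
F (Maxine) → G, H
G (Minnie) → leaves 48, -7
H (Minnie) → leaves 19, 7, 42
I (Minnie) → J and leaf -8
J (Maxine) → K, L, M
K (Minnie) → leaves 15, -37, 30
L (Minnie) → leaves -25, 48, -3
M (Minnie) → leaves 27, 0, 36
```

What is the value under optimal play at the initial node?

-8

D (Minnie): min(23, 48, -12) = -12
E (Minnie): min(42, -20, -33) = -33
C (Maxine): max(-12, -33) = -12
G (Minnie): min(48, -7) = -7
H (Minnie): min(19, 7, 42) = 7
F (Maxine): max(-7, 7) = 7
B (Minnie): min(-12, 7, -24) = -24
K (Minnie): min(15, -37, 30) = -37
L (Minnie): min(-25, 48, -3) = -25
M (Minnie): min(27, 0, 36) = 0
J (Maxine): max(-37, -25, 0) = 0
I (Minnie): min(0, -8) = -8
Root (Maxine): max(-24, -8) = -8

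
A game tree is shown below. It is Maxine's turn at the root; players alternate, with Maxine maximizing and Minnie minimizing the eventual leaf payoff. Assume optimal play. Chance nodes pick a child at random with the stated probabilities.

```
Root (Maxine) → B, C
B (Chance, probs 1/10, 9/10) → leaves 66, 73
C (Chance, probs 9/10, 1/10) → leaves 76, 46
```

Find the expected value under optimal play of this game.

73

B (Chance): 1/10·66 + 9/10·73 = 72.3
C (Chance): 9/10·76 + 1/10·46 = 73
Root (Maxine): max(72.3, 73) = 73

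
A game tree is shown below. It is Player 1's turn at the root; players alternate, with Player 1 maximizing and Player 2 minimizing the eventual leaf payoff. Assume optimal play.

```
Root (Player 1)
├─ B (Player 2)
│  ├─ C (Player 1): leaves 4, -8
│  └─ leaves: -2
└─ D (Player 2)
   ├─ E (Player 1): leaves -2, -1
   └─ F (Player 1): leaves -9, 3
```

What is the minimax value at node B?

C: max(4, -8) = 4
B: min(4, -2) = -2

-2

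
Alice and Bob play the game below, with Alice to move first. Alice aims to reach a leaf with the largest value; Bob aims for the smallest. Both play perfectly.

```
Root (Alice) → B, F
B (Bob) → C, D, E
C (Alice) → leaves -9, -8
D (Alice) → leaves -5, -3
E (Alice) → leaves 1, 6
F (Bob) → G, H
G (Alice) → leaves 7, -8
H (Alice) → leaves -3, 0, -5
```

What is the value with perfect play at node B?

-8

C: max(-9, -8) = -8
D: max(-5, -3) = -3
E: max(1, 6) = 6
B: min(-8, -3, 6) = -8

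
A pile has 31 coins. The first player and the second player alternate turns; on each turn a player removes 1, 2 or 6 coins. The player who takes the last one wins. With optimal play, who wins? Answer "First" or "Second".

Positions where the player to move wins (W) vs loses (L):
i:   0  1  2  3  4  5  6  7  8  9 10 11 12 13 14 15 16 17 18 19 20 21 22 23 24 25 26 27 28 29 30 31
     L  W  W  L  W  W  W  L  W  W  L  W  W  W  L  W  W  L  W  W  W  L  W  W  L  W  W  W  L  W  W  L
Position 31 is L, so the second player wins.

Second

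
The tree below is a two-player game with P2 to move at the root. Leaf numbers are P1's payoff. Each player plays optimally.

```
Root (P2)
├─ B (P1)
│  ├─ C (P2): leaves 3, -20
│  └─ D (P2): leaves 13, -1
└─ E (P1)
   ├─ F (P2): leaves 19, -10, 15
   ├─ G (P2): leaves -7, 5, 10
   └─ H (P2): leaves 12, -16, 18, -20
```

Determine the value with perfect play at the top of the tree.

-7

C (P2): min(3, -20) = -20
D (P2): min(13, -1) = -1
B (P1): max(-20, -1) = -1
F (P2): min(19, -10, 15) = -10
G (P2): min(-7, 5, 10) = -7
H (P2): min(12, -16, 18, -20) = -20
E (P1): max(-10, -7, -20) = -7
Root (P2): min(-1, -7) = -7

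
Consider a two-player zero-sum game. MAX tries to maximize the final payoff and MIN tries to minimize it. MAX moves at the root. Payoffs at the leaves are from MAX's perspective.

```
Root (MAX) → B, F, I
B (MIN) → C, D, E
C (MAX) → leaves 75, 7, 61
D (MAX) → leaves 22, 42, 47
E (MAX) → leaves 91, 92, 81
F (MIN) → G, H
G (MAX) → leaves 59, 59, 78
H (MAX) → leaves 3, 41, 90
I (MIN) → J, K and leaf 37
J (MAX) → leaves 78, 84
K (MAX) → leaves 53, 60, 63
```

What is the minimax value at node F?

G: max(59, 59, 78) = 78
H: max(3, 41, 90) = 90
F: min(78, 90) = 78

78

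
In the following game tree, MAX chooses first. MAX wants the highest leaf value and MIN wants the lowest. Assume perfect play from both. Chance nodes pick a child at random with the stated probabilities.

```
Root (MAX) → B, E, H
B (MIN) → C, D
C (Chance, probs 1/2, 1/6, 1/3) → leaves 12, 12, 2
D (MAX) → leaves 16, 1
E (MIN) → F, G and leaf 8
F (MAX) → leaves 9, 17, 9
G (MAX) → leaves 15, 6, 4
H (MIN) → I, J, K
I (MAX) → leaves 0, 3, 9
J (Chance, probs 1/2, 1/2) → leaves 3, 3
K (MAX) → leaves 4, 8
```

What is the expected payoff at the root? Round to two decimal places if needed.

C (Chance): 1/2·12 + 1/6·12 + 1/3·2 = 8.67
D (MAX): max(16, 1) = 16
B (MIN): min(8.67, 16) = 8.67
F (MAX): max(9, 17, 9) = 17
G (MAX): max(15, 6, 4) = 15
E (MIN): min(17, 15, 8) = 8
I (MAX): max(0, 3, 9) = 9
J (Chance): 1/2·3 + 1/2·3 = 3
K (MAX): max(4, 8) = 8
H (MIN): min(9, 3, 8) = 3
Root (MAX): max(8.67, 8, 3) = 8.67

8.67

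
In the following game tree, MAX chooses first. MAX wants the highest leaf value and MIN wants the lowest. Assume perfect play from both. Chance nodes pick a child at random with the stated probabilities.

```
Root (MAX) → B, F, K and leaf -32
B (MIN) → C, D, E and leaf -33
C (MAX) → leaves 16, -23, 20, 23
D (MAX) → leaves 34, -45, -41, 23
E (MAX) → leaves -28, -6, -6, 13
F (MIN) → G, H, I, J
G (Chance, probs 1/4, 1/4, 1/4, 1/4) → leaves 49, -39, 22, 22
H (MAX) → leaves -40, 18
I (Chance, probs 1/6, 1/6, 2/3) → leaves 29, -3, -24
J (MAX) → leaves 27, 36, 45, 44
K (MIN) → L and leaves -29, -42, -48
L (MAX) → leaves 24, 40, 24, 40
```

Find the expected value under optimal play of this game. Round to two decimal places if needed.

C (MAX): max(16, -23, 20, 23) = 23
D (MAX): max(34, -45, -41, 23) = 34
E (MAX): max(-28, -6, -6, 13) = 13
B (MIN): min(23, 34, 13, -33) = -33
G (Chance): 1/4·49 + 1/4·-39 + 1/4·22 + 1/4·22 = 13.5
H (MAX): max(-40, 18) = 18
I (Chance): 1/6·29 + 1/6·-3 + 2/3·-24 = -11.67
J (MAX): max(27, 36, 45, 44) = 45
F (MIN): min(13.5, 18, -11.67, 45) = -11.67
L (MAX): max(24, 40, 24, 40) = 40
K (MIN): min(40, -29, -42, -48) = -48
Root (MAX): max(-33, -11.67, -48, -32) = -11.67

-11.67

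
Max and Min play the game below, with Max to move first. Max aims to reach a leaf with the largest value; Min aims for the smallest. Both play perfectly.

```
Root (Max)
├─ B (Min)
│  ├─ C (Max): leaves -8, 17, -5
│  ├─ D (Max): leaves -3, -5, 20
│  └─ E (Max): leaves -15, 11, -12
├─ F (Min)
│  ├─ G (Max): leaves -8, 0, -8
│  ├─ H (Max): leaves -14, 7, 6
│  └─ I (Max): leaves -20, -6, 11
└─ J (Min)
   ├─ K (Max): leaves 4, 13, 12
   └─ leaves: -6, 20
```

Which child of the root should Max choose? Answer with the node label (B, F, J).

C (Max): max(-8, 17, -5) = 17
D (Max): max(-3, -5, 20) = 20
E (Max): max(-15, 11, -12) = 11
B (Min): min(17, 20, 11) = 11
G (Max): max(-8, 0, -8) = 0
H (Max): max(-14, 7, 6) = 7
I (Max): max(-20, -6, 11) = 11
F (Min): min(0, 7, 11) = 0
K (Max): max(4, 13, 12) = 13
J (Min): min(13, -6, 20) = -6
Root (Max): max(11, 0, -6) = 11
Max picks the child with the highest value: B (value 11).

B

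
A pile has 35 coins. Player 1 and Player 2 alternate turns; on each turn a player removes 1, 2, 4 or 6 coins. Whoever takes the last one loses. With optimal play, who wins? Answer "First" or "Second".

First

i:   0  1  2  3  4  5  6  7  8  9 10 11 12 13 14 15 16 17 18 19 20 21 22 23 24 25 26 27 28 29 30 31 32 33 34 35
     W  L  W  W  L  W  W  W  W  L  W  W  L  W  W  W  W  L  W  W  L  W  W  W  W  L  W  W  L  W  W  W  W  L  W  W
Position 35 is W, so the first player wins.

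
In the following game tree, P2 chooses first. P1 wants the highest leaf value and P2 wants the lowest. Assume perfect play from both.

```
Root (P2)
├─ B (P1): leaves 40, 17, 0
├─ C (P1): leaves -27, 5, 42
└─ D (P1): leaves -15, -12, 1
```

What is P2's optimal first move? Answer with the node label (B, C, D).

B (P1): max(40, 17, 0) = 40
C (P1): max(-27, 5, 42) = 42
D (P1): max(-15, -12, 1) = 1
Root (P2): min(40, 42, 1) = 1
P2 picks the child with the lowest value: D (value 1).

D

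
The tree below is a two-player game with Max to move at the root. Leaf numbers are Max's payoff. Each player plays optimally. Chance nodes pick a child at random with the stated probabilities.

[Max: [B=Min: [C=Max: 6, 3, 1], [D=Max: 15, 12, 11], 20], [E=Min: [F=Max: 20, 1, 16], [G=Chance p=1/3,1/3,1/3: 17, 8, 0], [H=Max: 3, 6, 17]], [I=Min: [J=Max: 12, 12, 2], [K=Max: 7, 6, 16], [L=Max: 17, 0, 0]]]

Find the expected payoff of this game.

12

C (Max): max(6, 3, 1) = 6
D (Max): max(15, 12, 11) = 15
B (Min): min(6, 15, 20) = 6
F (Max): max(20, 1, 16) = 20
G (Chance): 1/3·17 + 1/3·8 + 1/3·0 = 8.33
H (Max): max(3, 6, 17) = 17
E (Min): min(20, 8.33, 17) = 8.33
J (Max): max(12, 12, 2) = 12
K (Max): max(7, 6, 16) = 16
L (Max): max(17, 0, 0) = 17
I (Min): min(12, 16, 17) = 12
Root (Max): max(6, 8.33, 12) = 12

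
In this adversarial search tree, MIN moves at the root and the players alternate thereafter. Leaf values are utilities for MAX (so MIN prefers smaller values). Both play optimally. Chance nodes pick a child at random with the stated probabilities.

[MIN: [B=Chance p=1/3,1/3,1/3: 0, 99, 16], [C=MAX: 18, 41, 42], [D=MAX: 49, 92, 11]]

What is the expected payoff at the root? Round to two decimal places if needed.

B (Chance): 1/3·0 + 1/3·99 + 1/3·16 = 38.33
C (MAX): max(18, 41, 42) = 42
D (MAX): max(49, 92, 11) = 92
Root (MIN): min(38.33, 42, 92) = 38.33

38.33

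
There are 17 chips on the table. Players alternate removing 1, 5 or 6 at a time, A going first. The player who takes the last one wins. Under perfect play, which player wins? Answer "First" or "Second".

First

i:   0  1  2  3  4  5  6  7  8  9 10 11 12 13 14 15 16 17
     L  W  L  W  L  W  W  W  W  W  W  L  W  L  W  L  W  W
Position 17 is W, so the first player wins.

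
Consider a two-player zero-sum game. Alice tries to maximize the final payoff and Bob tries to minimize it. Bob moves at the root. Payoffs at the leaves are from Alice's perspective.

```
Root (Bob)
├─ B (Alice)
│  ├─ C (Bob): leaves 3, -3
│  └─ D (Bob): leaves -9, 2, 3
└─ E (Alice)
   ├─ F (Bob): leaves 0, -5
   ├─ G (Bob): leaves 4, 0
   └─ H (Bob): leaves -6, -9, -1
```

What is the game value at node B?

-3

C: min(3, -3) = -3
D: min(-9, 2, 3) = -9
B: max(-3, -9) = -3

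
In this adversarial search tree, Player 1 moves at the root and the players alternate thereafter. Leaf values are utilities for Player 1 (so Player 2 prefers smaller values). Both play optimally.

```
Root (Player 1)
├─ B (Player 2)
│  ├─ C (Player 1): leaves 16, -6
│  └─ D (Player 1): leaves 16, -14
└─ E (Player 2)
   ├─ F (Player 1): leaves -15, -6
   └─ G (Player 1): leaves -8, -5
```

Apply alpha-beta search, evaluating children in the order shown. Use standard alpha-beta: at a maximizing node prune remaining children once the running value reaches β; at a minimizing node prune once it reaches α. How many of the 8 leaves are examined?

5

C [α=-∞,β=+∞]: v=16
D [α=-∞,β=16]: v=16 after child 1 ≥ β → β-cutoff, skip 1
B [α=-∞,β=+∞]: v=16
F [α=16,β=+∞]: v=-6
E [α=16,β=+∞]: v=-6 after child 1 ≤ α → α-cutoff, skip 1
Root [α=-∞,β=+∞]: v=16
Leaves evaluated: 5 of 8.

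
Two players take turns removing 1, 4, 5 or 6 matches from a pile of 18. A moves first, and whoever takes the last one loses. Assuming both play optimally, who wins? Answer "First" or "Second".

First

i:   0  1  2  3  4  5  6  7  8  9 10 11 12 13 14 15 16 17 18
     W  L  W  L  W  W  W  W  W  W  L  W  L  W  W  W  W  W  W
Position 18 is W, so the first player wins.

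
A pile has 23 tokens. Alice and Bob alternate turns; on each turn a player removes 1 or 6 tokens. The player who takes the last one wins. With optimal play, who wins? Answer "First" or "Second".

Mark each pile size as W (mover wins) or L (mover loses):
i:   0  1  2  3  4  5  6  7  8  9 10 11 12 13 14 15 16 17 18 19 20 21 22 23
     L  W  L  W  L  W  W  L  W  L  W  L  W  W  L  W  L  W  L  W  W  L  W  L
Position 23 is L, so the second player wins.

Second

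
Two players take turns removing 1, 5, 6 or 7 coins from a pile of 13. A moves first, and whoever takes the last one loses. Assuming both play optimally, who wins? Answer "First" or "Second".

Second

W/L table (W = player to move can force a win):
i:   0  1  2  3  4  5  6  7  8  9 10 11 12 13
     W  L  W  L  W  L  W  W  W  W  W  W  W  L
Position 13 is L, so the second player wins.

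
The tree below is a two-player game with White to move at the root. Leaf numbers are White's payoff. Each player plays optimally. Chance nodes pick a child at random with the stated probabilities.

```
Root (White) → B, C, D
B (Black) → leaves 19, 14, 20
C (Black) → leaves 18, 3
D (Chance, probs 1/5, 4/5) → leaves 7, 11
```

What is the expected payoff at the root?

14

B (Black): min(19, 14, 20) = 14
C (Black): min(18, 3) = 3
D (Chance): 1/5·7 + 4/5·11 = 10.2
Root (White): max(14, 3, 10.2) = 14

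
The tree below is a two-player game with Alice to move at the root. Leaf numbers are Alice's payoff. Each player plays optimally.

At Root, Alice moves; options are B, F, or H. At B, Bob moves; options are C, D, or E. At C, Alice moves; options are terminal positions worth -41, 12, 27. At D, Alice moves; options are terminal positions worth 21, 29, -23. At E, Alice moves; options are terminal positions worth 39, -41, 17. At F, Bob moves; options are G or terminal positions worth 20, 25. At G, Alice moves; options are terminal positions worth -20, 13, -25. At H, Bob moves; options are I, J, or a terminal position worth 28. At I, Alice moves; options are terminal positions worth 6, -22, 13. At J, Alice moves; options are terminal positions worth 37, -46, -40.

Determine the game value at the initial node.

27

C (Alice): max(-41, 12, 27) = 27
D (Alice): max(21, 29, -23) = 29
E (Alice): max(39, -41, 17) = 39
B (Bob): min(27, 29, 39) = 27
G (Alice): max(-20, 13, -25) = 13
F (Bob): min(13, 20, 25) = 13
I (Alice): max(6, -22, 13) = 13
J (Alice): max(37, -46, -40) = 37
H (Bob): min(13, 37, 28) = 13
Root (Alice): max(27, 13, 13) = 27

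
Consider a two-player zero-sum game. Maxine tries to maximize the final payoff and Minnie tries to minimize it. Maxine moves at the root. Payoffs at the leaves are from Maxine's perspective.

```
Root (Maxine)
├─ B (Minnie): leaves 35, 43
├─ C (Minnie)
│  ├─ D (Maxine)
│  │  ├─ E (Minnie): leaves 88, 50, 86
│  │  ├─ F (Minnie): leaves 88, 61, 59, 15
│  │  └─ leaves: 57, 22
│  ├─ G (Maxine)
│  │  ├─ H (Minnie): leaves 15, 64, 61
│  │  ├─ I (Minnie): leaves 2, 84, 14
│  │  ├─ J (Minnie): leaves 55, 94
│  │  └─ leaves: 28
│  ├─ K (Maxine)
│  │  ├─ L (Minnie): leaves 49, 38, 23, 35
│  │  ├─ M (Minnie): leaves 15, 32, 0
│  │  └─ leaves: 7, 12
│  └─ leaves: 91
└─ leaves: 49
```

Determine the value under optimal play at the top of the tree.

B (Minnie): min(35, 43) = 35
E (Minnie): min(88, 50, 86) = 50
F (Minnie): min(88, 61, 59, 15) = 15
D (Maxine): max(50, 15, 57, 22) = 57
H (Minnie): min(15, 64, 61) = 15
I (Minnie): min(2, 84, 14) = 2
J (Minnie): min(55, 94) = 55
G (Maxine): max(15, 2, 55, 28) = 55
L (Minnie): min(49, 38, 23, 35) = 23
M (Minnie): min(15, 32, 0) = 0
K (Maxine): max(23, 0, 7, 12) = 23
C (Minnie): min(57, 55, 23, 91) = 23
Root (Maxine): max(35, 23, 49) = 49

49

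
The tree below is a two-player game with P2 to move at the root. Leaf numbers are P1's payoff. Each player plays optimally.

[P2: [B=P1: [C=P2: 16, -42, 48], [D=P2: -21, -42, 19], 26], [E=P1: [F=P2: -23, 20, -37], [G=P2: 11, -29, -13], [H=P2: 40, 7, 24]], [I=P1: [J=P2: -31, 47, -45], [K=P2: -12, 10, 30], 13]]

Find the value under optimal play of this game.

7

C (P2): min(16, -42, 48) = -42
D (P2): min(-21, -42, 19) = -42
B (P1): max(-42, -42, 26) = 26
F (P2): min(-23, 20, -37) = -37
G (P2): min(11, -29, -13) = -29
H (P2): min(40, 7, 24) = 7
E (P1): max(-37, -29, 7) = 7
J (P2): min(-31, 47, -45) = -45
K (P2): min(-12, 10, 30) = -12
I (P1): max(-45, -12, 13) = 13
Root (P2): min(26, 7, 13) = 7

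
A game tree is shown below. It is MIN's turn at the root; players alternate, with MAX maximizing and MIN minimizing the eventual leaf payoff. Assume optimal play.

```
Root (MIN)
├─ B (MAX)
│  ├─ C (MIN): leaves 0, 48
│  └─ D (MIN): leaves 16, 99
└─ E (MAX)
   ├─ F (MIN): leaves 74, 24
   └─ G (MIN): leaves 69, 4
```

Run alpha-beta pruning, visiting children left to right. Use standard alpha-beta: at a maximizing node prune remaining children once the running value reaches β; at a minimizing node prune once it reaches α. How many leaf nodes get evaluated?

C [α=-∞,β=+∞]: v=0
D [α=0,β=+∞]: v=16
B [α=-∞,β=+∞]: v=16
F [α=-∞,β=16]: v=24
E [α=-∞,β=16]: v=24 after child 1 ≥ β → β-cutoff, skip 1
Root [α=-∞,β=+∞]: v=16
Leaves evaluated: 6 of 8.

6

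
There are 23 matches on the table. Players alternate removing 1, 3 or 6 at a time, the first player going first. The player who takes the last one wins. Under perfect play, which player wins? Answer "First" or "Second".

First

Compute winning (W) and losing (L) positions by backward induction:
i:   0  1  2  3  4  5  6  7  8  9 10 11 12 13 14 15 16 17 18 19 20 21 22 23
     L  W  L  W  L  W  W  W  W  L  W  L  W  L  W  W  W  W  L  W  L  W  L  W
Position 23 is W, so the first player wins.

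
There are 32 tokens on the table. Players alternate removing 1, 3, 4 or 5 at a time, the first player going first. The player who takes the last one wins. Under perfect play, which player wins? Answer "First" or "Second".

Second

W/L table (W = player to move can force a win):
i:   0  1  2  3  4  5  6  7  8  9 10 11 12 13 14 15 16 17 18 19 20 21 22 23 24 25 26 27 28 29 30 31 32
     L  W  L  W  W  W  W  W  L  W  L  W  W  W  W  W  L  W  L  W  W  W  W  W  L  W  L  W  W  W  W  W  L
Position 32 is L, so the second player wins.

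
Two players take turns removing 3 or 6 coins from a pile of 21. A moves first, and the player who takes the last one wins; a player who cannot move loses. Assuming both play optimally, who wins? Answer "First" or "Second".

First

Mark each pile size as W (mover wins) or L (mover loses):
i:   0  1  2  3  4  5  6  7  8  9 10 11 12 13 14 15 16 17 18 19 20 21
     L  L  L  W  W  W  W  W  W  L  L  L  W  W  W  W  W  W  L  L  L  W
Position 21 is W, so the first player wins.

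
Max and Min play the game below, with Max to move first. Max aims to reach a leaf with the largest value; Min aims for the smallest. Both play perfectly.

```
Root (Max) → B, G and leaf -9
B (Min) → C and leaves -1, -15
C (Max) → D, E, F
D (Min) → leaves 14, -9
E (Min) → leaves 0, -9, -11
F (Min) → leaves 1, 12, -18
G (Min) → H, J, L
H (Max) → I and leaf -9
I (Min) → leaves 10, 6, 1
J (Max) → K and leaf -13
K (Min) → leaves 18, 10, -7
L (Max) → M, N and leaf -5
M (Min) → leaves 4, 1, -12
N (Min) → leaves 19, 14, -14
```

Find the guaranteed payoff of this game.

-7

D (Min): min(14, -9) = -9
E (Min): min(0, -9, -11) = -11
F (Min): min(1, 12, -18) = -18
C (Max): max(-9, -11, -18) = -9
B (Min): min(-9, -1, -15) = -15
I (Min): min(10, 6, 1) = 1
H (Max): max(1, -9) = 1
K (Min): min(18, 10, -7) = -7
J (Max): max(-7, -13) = -7
M (Min): min(4, 1, -12) = -12
N (Min): min(19, 14, -14) = -14
L (Max): max(-12, -14, -5) = -5
G (Min): min(1, -7, -5) = -7
Root (Max): max(-15, -7, -9) = -7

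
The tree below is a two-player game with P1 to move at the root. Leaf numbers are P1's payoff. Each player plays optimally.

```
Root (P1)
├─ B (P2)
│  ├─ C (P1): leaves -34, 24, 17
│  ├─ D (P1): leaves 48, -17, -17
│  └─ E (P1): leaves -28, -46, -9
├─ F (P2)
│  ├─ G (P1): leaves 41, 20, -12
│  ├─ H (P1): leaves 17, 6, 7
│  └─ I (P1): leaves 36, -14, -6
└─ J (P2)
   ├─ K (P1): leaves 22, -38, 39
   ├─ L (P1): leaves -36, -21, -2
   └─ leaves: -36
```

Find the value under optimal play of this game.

17

C (P1): max(-34, 24, 17) = 24
D (P1): max(48, -17, -17) = 48
E (P1): max(-28, -46, -9) = -9
B (P2): min(24, 48, -9) = -9
G (P1): max(41, 20, -12) = 41
H (P1): max(17, 6, 7) = 17
I (P1): max(36, -14, -6) = 36
F (P2): min(41, 17, 36) = 17
K (P1): max(22, -38, 39) = 39
L (P1): max(-36, -21, -2) = -2
J (P2): min(39, -2, -36) = -36
Root (P1): max(-9, 17, -36) = 17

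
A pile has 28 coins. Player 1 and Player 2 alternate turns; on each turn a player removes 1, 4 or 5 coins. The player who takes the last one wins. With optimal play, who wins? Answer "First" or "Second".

Positions where the player to move wins (W) vs loses (L):
i:   0  1  2  3  4  5  6  7  8  9 10 11 12 13 14 15 16 17 18 19 20 21 22 23 24 25 26 27 28
     L  W  L  W  W  W  W  W  L  W  L  W  W  W  W  W  L  W  L  W  W  W  W  W  L  W  L  W  W
Position 28 is W, so the first player wins.

First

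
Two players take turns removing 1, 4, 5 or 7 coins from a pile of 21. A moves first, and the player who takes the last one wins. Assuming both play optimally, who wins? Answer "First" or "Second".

Compute winning (W) and losing (L) positions by backward induction:
i:   0  1  2  3  4  5  6  7  8  9 10 11 12 13 14 15 16 17 18 19 20 21
     L  W  L  W  W  W  W  W  L  W  L  W  W  W  W  W  L  W  L  W  W  W
Position 21 is W, so the first player wins.

First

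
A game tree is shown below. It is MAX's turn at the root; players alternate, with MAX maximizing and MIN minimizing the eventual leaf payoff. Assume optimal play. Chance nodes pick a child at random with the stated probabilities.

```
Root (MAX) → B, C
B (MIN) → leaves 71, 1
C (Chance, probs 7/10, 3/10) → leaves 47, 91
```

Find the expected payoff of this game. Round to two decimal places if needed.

60.2

B (MIN): min(71, 1) = 1
C (Chance): 7/10·47 + 3/10·91 = 60.2
Root (MAX): max(1, 60.2) = 60.2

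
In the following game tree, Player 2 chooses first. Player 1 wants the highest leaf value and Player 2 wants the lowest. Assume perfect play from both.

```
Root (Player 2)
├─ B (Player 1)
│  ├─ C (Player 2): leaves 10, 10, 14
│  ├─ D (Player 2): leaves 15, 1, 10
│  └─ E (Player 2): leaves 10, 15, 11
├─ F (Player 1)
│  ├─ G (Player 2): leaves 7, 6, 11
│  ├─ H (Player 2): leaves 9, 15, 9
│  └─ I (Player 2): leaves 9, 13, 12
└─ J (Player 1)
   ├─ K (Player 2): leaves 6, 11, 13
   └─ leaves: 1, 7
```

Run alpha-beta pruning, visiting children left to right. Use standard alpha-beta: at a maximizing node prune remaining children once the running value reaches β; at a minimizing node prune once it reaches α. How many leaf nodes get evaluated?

C [α=-∞,β=+∞]: v=10
D [α=10,β=+∞]: v=1 after child 2 ≤ α → α-cutoff, skip 1
E [α=10,β=+∞]: v=10 after child 1 ≤ α → α-cutoff, skip 2
B [α=-∞,β=+∞]: v=10
G [α=-∞,β=10]: v=6
H [α=6,β=10]: v=9
I [α=9,β=10]: v=9 after child 1 ≤ α → α-cutoff, skip 2
F [α=-∞,β=10]: v=9
K [α=-∞,β=9]: v=6
J [α=-∞,β=9]: v=7
Root [α=-∞,β=+∞]: v=7
Leaves evaluated: 18 of 23.

18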